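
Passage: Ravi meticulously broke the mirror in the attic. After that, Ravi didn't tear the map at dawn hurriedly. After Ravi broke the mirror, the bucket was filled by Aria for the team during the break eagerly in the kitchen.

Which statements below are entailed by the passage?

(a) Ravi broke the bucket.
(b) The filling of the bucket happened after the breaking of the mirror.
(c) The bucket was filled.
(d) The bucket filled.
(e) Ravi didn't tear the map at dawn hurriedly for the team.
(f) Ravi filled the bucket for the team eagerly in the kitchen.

(a) Not entailed — Ravi broke the mirror, not the bucket; the bucket belongs to the filling event.
(b) Entailed — the narrative places the breaking before the filling.
(c) Entailed — dropping 'during the break', 'eagerly', 'in the kitchen', 'for the team' and generalizing the agent leaves a sub-description the original still satisfies.
(d) Entailed — 'Aria filled the bucket' is causative; it entails the inchoative 'the bucket filled'.
(e) Entailed — under negation, adding a further restriction is entailed: if no such tearing event occurred, none occurred for the team either.
(f) Not entailed — the passage has Aria filling the bucket, not Ravi.

(b), (c), (d), (e)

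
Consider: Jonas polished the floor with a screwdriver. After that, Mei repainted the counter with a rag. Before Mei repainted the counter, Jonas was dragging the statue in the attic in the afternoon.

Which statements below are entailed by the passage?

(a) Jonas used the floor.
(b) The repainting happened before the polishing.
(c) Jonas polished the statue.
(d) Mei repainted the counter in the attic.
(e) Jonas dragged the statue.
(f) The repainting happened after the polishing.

(e), (f)

(a) Not entailed — the floor is the patient, not an instrument — Jonas used a screwdriver.
(b) Not entailed — the narrative places the polishing before the repainting, not after.
(c) Not entailed — Jonas polished the floor, not the statue; the statue belongs to the dragging event.
(d) Not entailed — 'in the attic' adds information not in the original event.
(e) Entailed — 'drag' is an activity; 'was dragging' entails that some dragging happened, so 'dragged' holds.
(f) Entailed — the narrative places the polishing before the repainting.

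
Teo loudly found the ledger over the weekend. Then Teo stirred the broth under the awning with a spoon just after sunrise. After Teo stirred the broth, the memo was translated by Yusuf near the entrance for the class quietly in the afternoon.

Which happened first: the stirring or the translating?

The connectives place the stirring before the translating.

the stirring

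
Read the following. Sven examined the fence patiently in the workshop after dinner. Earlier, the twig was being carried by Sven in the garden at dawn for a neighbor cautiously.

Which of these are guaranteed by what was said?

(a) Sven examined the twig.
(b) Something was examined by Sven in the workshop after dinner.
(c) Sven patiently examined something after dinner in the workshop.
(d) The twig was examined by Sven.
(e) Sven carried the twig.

(b), (c), (e)

(a) Not entailed — Sven examined the fence, not the twig; the twig belongs to the carrying event.
(b) Entailed — the original entails any weakening of itself; this just drops 'patiently' and generalizes the patient.
(c) Entailed — generalizing the patient leaves a sub-description the original still satisfies.
(d) Not entailed — Sven examined the fence, not the twig; the twig belongs to the carrying event.
(e) Entailed — 'carry' is an activity; 'was carrying' entails that some carrying happened, so 'carried' holds.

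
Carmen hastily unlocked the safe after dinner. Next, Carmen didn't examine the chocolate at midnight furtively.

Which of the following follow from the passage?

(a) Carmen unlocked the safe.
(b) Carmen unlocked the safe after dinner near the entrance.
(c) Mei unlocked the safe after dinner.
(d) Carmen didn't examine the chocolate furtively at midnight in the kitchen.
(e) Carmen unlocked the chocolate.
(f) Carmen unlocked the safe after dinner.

(a) Entailed — the original entails any weakening of itself; this just drops 'hastily', 'after dinner'.
(b) Not entailed — 'near the entrance' adds information not in the original event.
(c) Not entailed — the passage has Carmen unlocking the safe, not Mei.
(d) Entailed — under negation, adding a further restriction is entailed: if no such examining event occurred, none occurred in the kitchen either.
(e) Not entailed — Carmen unlocked the safe, not the chocolate; the chocolate belongs to the examining event.
(f) Entailed — every conjunct here is already in the original unlocking event.

(a), (d), (f)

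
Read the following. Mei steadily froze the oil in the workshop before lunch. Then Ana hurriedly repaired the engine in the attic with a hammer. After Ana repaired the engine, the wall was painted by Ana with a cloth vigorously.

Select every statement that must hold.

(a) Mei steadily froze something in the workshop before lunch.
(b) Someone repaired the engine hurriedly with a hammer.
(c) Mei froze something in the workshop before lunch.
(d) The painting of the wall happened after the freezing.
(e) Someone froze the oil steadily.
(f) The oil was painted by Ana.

(a), (b), (c), (d), (e)

(a) Entailed — generalizing the patient leaves a sub-description the original still satisfies.
(b) Entailed — the original entails any weakening of itself; this just drops 'in the attic' and generalizes the agent.
(c) Entailed — every conjunct here is already in the original freezing event.
(d) Entailed — the narrative places the freezing before the painting.
(e) Entailed — dropping 'in the workshop', 'before lunch' and generalizing the agent leaves a sub-description the original still satisfies.
(f) Not entailed — Ana painted the wall, not the oil; the oil belongs to the freezing event.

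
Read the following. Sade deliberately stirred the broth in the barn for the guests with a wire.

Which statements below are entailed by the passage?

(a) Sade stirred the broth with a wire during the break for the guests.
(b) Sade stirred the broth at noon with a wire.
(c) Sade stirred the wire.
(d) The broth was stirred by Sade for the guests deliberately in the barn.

(a) Not entailed — 'during the break' adds information not in the original event.
(b) Not entailed — 'at noon' adds information not in the original event.
(c) Not entailed — the wire is the instrument, not what was stirred.
(d) Entailed — dropping 'with a wire' leaves a sub-description the original still satisfies.

(d)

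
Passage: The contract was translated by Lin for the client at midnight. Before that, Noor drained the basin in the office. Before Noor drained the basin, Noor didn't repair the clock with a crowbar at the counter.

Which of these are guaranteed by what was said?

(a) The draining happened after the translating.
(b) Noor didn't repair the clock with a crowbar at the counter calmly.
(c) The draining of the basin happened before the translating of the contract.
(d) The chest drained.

(b), (c)

(a) Not entailed — the narrative places the draining before the translating, not after.
(b) Entailed — under negation, adding a further restriction is entailed: if no such repairing event occurred, none occurred calmly either.
(c) Entailed — the narrative places the draining before the translating.
(d) Not entailed — the basin is what drained, not the chest.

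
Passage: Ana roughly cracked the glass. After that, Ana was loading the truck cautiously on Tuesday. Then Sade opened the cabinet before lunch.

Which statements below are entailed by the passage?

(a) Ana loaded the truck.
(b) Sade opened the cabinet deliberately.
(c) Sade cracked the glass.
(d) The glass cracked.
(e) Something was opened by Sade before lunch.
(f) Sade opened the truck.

(a) Not entailed — 'was loading' is progressive on an accomplishment; it does not entail the completed 'loaded'.
(b) Not entailed — 'deliberately' adds information not in the original event.
(c) Not entailed — the passage has Ana cracking the glass, not Sade.
(d) Entailed — 'Ana cracked the glass' is causative; it entails the inchoative 'the glass cracked'.
(e) Entailed — generalizing the patient leaves a sub-description the original still satisfies.
(f) Not entailed — Sade opened the cabinet, not the truck; the truck belongs to the loading event.

(d), (e)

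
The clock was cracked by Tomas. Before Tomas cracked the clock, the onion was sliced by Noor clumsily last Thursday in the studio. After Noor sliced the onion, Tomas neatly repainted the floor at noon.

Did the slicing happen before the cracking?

yes

The narrative orders the slicing before the cracking.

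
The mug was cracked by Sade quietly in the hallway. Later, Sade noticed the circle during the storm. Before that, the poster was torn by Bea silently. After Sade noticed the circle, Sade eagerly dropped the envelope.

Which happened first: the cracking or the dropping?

the cracking

The connectives place the cracking before the dropping.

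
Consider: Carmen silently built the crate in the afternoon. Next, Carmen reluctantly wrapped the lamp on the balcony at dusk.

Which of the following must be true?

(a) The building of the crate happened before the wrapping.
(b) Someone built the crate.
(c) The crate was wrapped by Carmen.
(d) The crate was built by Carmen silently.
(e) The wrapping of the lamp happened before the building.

(a) Entailed — the narrative places the building before the wrapping.
(b) Entailed — every conjunct here is already in the original building event.
(c) Not entailed — Carmen wrapped the lamp, not the crate; the crate belongs to the building event.
(d) Entailed — every conjunct here is already in the original building event.
(e) Not entailed — the narrative places the building before the wrapping, not after.

(a), (b), (d)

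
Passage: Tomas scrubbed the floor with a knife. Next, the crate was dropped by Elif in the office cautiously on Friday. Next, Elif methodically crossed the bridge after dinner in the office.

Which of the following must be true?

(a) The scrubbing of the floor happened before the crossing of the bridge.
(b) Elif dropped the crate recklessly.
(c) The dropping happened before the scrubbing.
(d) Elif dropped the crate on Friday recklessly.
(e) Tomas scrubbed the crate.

(a)

(a) Entailed — the narrative places the scrubbing before the crossing.
(b) Not entailed — 'recklessly' adds a manner not in (and inconsistent with) the original.
(c) Not entailed — the narrative places the scrubbing before the dropping, not after.
(d) Not entailed — 'recklessly' adds a manner not in (and inconsistent with) the original.
(e) Not entailed — Tomas scrubbed the floor, not the crate; the crate belongs to the dropping event.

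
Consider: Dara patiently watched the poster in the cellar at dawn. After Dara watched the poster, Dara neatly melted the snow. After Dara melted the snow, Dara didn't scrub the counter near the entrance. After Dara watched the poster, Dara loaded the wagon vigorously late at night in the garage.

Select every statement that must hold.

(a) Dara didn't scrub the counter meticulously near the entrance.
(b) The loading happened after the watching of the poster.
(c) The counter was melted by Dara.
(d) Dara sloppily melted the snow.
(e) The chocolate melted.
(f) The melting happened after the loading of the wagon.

(a), (b)

(a) Entailed — under negation, adding a further restriction is entailed: if no such scrubbing event occurred, none occurred meticulously either.
(b) Entailed — the narrative places the watching before the loading.
(c) Not entailed — Dara melted the snow, not the counter; the counter belongs to the scrubbing event.
(d) Not entailed — 'sloppily' adds a manner not in (and inconsistent with) the original.
(e) Not entailed — the snow is what melted, not the chocolate.
(f) Not entailed — the narrative doesn't order the loading relative to the melting.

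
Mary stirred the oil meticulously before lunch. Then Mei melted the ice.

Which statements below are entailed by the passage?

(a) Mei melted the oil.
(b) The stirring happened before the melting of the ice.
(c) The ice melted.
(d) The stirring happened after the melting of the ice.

(a) Not entailed — Mei melted the ice, not the oil; the oil belongs to the stirring event.
(b) Entailed — the narrative places the stirring before the melting.
(c) Entailed — 'Mei melted the ice' is causative; it entails the inchoative 'the ice melted'.
(d) Not entailed — the narrative places the stirring before the melting, not after.

(b), (c)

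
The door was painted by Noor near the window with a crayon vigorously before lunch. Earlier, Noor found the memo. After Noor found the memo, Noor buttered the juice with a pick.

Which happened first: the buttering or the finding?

the finding

The connectives place the finding before the buttering.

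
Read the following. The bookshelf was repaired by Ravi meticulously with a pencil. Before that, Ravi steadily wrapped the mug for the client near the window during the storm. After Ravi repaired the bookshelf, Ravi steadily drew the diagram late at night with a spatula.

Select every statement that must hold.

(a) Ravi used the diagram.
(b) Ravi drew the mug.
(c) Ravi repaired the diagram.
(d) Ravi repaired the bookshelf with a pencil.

(a) Not entailed — the diagram is the patient, not an instrument — Ravi used a spatula.
(b) Not entailed — Ravi drew the diagram, not the mug; the mug belongs to the wrapping event.
(c) Not entailed — Ravi repaired the bookshelf, not the diagram; the diagram belongs to the drawing event.
(d) Entailed — the original entails any weakening of itself; this just drops 'meticulously'.

(d)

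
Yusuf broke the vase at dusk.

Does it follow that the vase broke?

yes

'Yusuf broke the vase' is the causative; it entails the inchoative 'the vase broke'.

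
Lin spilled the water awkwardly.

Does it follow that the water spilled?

yes

'Lin spilled the water' is the causative; it entails the inchoative 'the water spilled'.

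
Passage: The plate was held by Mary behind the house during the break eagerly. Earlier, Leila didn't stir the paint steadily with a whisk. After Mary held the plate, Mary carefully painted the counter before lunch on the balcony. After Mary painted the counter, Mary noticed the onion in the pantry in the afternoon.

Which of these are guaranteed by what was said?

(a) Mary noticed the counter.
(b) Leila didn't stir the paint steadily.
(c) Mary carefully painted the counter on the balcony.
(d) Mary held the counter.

(c)

(a) Not entailed — Mary noticed the onion, not the counter; the counter belongs to the painting event.
(b) Not entailed — dropping 'with a whisk' under negation is not valid — the original leaves open that Leila stirred the paint some other way.
(c) Entailed — the original entails any weakening of itself; this just drops 'before lunch'.
(d) Not entailed — Mary held the plate, not the counter; the counter belongs to the painting event.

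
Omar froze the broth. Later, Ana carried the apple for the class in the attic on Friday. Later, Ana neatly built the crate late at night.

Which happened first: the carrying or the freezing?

the freezing

The connectives place the freezing before the carrying.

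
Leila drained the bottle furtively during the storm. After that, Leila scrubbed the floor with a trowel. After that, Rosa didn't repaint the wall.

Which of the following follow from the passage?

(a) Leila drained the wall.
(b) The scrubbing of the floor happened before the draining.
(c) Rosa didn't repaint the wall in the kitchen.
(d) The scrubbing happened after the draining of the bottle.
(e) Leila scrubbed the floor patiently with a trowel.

(c), (d)

(a) Not entailed — Leila drained the bottle, not the wall; the wall belongs to the repainting event.
(b) Not entailed — the narrative places the draining before the scrubbing, not after.
(c) Entailed — under negation, adding a further restriction is entailed: if no such repainting event occurred, none occurred in the kitchen either.
(d) Entailed — the narrative places the draining before the scrubbing.
(e) Not entailed — 'patiently' adds information not in the original event.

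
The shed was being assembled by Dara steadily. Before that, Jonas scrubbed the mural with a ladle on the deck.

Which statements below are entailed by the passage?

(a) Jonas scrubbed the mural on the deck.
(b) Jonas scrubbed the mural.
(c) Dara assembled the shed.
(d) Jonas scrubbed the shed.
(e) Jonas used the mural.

(a) Entailed — the original entails any weakening of itself; this just drops 'with a ladle'.
(b) Entailed — dropping 'on the deck', 'with a ladle' leaves a sub-description the original still satisfies.
(c) Not entailed — 'was assembling' is progressive on an accomplishment; it does not entail the completed 'assembled'.
(d) Not entailed — Jonas scrubbed the mural, not the shed; the shed belongs to the assembling event.
(e) Not entailed — the mural is the patient, not an instrument — Jonas used a ladle.

(a), (b)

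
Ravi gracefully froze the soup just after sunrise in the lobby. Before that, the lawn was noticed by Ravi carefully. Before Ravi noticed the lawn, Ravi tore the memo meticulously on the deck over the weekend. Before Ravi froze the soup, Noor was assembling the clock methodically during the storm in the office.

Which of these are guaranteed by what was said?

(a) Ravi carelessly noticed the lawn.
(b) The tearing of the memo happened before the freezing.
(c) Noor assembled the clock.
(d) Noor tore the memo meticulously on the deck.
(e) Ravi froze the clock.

(a) Not entailed — 'carelessly' adds a manner not in (and inconsistent with) the original.
(b) Entailed — the narrative places the tearing before the freezing.
(c) Not entailed — 'was assembling' is progressive on an accomplishment; it does not entail the completed 'assembled'.
(d) Not entailed — the passage has Ravi tearing the memo, not Noor.
(e) Not entailed — Ravi froze the soup, not the clock; the clock belongs to the assembling event.

(b)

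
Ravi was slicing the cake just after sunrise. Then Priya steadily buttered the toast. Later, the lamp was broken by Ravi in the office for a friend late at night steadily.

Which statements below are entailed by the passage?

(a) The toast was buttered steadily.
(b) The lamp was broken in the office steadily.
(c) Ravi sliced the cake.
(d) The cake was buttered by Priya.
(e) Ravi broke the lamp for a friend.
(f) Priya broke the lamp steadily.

(a), (b), (e)

(a) Entailed — every conjunct here is already in the original buttering event.
(b) Entailed — this follows by dropping conjuncts from the breaking event's description.
(c) Not entailed — 'was slicing' is progressive on an accomplishment; it does not entail the completed 'sliced'.
(d) Not entailed — Priya buttered the toast, not the cake; the cake belongs to the slicing event.
(e) Entailed — the original entails any weakening of itself; this just drops 'in the office', 'late at night', 'steadily'.
(f) Not entailed — the passage has Ravi breaking the lamp, not Priya.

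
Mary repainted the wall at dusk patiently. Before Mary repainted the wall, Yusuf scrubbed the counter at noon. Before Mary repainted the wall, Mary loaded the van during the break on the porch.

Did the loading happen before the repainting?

yes

The narrative orders the loading before the repainting.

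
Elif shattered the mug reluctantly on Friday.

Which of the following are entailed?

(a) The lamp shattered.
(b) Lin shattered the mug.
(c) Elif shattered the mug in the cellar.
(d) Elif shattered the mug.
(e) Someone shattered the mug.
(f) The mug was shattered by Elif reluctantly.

(d), (e), (f)

(a) Not entailed — the mug is what shattered, not the lamp.
(b) Not entailed — the passage has Elif shattering the mug, not Lin.
(c) Not entailed — 'in the cellar' adds information not in the original event.
(d) Entailed — the original entails any weakening of itself; this just drops 'reluctantly', 'on Friday'.
(e) Entailed — every conjunct here is already in the original shattering event.
(f) Entailed — dropping 'on Friday' leaves a sub-description the original still satisfies.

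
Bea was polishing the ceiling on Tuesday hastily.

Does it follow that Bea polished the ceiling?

'polish' is atelic; if Bea was polishing the ceiling, then Bea polished the ceiling (for some time).

yes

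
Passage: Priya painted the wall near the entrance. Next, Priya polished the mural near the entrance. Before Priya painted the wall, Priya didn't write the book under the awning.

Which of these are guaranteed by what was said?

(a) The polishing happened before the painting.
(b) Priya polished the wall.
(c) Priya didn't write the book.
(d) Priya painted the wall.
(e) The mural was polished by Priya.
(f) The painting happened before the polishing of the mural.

(d), (e), (f)

(a) Not entailed — the narrative places the painting before the polishing, not after.
(b) Not entailed — Priya polished the mural, not the wall; the wall belongs to the painting event.
(c) Not entailed — dropping 'under the awning' under negation is not valid — the original leaves open that Priya wrote the book some other way.
(d) Entailed — every conjunct here is already in the original painting event.
(e) Entailed — this follows by dropping conjuncts from the polishing event's description.
(f) Entailed — the narrative places the painting before the polishing.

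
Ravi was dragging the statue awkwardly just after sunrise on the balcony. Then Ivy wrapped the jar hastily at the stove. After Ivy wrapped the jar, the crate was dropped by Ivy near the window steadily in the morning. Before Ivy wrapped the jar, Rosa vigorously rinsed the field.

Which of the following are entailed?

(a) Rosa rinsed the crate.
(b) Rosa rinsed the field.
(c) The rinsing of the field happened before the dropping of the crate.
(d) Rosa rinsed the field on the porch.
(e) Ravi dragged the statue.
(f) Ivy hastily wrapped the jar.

(a) Not entailed — Rosa rinsed the field, not the crate; the crate belongs to the dropping event.
(b) Entailed — the original entails any weakening of itself; this just drops 'vigorously'.
(c) Entailed — the narrative places the rinsing before the dropping.
(d) Not entailed — 'on the porch' adds information not in the original event.
(e) Entailed — 'drag' is an activity; 'was dragging' entails that some dragging happened, so 'dragged' holds.
(f) Entailed — the original entails any weakening of itself; this just drops 'at the stove'.

(b), (c), (e), (f)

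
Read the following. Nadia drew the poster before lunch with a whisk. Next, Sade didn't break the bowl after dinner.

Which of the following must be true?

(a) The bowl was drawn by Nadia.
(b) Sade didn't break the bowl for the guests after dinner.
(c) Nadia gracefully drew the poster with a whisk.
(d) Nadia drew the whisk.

(b)

(a) Not entailed — Nadia drew the poster, not the bowl; the bowl belongs to the breaking event.
(b) Entailed — under negation, adding a further restriction is entailed: if no such breaking event occurred, none occurred for the guests either.
(c) Not entailed — 'gracefully' adds information not in the original event.
(d) Not entailed — the whisk is the instrument, not what was drawn.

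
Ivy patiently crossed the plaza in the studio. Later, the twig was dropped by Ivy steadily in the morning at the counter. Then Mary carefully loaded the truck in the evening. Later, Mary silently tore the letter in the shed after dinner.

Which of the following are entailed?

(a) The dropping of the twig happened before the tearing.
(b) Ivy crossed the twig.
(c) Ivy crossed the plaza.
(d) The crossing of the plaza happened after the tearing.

(a) Entailed — the narrative places the dropping before the tearing.
(b) Not entailed — Ivy crossed the plaza, not the twig; the twig belongs to the dropping event.
(c) Entailed — this follows by dropping conjuncts from the crossing event's description.
(d) Not entailed — the narrative places the crossing before the tearing, not after.

(a), (c)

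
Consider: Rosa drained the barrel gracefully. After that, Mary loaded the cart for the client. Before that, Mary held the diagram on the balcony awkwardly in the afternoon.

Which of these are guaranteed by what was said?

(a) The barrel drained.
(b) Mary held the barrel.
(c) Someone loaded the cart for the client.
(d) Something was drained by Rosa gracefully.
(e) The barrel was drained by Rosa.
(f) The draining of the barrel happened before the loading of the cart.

(a) Entailed — 'Rosa drained the barrel' is causative; it entails the inchoative 'the barrel drained'.
(b) Not entailed — Mary held the diagram, not the barrel; the barrel belongs to the draining event.
(c) Entailed — the original entails any weakening of itself; this just generalizes the agent.
(d) Entailed — the original entails any weakening of itself; this just generalizes the patient.
(e) Entailed — this follows by dropping conjuncts from the draining event's description.
(f) Entailed — the narrative places the draining before the loading.

(a), (c), (d), (e), (f)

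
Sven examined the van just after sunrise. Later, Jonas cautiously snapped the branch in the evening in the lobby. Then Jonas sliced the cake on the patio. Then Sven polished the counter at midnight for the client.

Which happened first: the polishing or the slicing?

the slicing

The connectives place the slicing before the polishing.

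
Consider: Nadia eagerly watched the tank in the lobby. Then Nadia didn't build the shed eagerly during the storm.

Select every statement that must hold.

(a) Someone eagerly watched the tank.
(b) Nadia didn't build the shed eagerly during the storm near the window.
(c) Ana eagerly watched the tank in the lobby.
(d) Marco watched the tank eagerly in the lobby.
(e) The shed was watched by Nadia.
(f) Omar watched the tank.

(a), (b)

(a) Entailed — dropping 'in the lobby' and generalizing the agent leaves a sub-description the original still satisfies.
(b) Entailed — under negation, adding a further restriction is entailed: if no such building event occurred, none occurred near the window either.
(c) Not entailed — the passage has Nadia watching the tank, not Ana.
(d) Not entailed — the passage has Nadia watching the tank, not Marco.
(e) Not entailed — Nadia watched the tank, not the shed; the shed belongs to the building event.
(f) Not entailed — the passage has Nadia watching the tank, not Omar.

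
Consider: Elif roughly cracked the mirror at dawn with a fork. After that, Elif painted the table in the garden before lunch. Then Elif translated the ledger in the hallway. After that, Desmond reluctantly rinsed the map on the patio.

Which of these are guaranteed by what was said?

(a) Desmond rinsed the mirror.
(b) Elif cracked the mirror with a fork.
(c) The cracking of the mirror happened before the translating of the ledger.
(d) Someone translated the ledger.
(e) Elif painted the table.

(b), (c), (d), (e)

(a) Not entailed — Desmond rinsed the map, not the mirror; the mirror belongs to the cracking event.
(b) Entailed — dropping 'roughly', 'at dawn' leaves a sub-description the original still satisfies.
(c) Entailed — the narrative places the cracking before the translating.
(d) Entailed — dropping 'in the hallway' and generalizing the agent leaves a sub-description the original still satisfies.
(e) Entailed — every conjunct here is already in the original painting event.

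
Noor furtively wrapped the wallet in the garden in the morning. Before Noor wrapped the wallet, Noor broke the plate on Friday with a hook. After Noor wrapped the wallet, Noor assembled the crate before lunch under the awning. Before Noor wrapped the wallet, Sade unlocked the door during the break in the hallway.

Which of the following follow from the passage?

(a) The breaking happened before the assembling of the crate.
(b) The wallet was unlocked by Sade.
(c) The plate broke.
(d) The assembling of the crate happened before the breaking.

(a) Entailed — the narrative places the breaking before the assembling.
(b) Not entailed — Sade unlocked the door, not the wallet; the wallet belongs to the wrapping event.
(c) Entailed — 'Noor broke the plate' is causative; it entails the inchoative 'the plate broke'.
(d) Not entailed — the narrative places the breaking before the assembling, not after.

(a), (c)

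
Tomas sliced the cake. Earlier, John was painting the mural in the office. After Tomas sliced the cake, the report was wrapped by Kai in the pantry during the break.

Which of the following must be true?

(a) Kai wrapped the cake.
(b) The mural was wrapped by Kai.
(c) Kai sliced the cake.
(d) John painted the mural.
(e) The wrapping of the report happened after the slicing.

(a) Not entailed — Kai wrapped the report, not the cake; the cake belongs to the slicing event.
(b) Not entailed — Kai wrapped the report, not the mural; the mural belongs to the painting event.
(c) Not entailed — the passage has Tomas slicing the cake, not Kai.
(d) Not entailed — 'was painting' is progressive on an accomplishment; it does not entail the completed 'painted'.
(e) Entailed — the narrative places the slicing before the wrapping.

(e)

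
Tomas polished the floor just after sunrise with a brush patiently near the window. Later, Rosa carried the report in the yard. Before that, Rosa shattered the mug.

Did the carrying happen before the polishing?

The narrative orders the polishing before the carrying.

no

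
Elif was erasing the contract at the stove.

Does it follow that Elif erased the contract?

no

'was erasing' is progressive; for an accomplishment like 'erase the contract', it doesn't entail completion.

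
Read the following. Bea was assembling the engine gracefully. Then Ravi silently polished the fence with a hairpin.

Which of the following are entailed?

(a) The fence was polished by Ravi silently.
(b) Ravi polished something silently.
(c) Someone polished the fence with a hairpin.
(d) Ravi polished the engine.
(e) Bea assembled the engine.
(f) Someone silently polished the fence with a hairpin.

(a) Entailed — dropping 'with a hairpin' leaves a sub-description the original still satisfies.
(b) Entailed — this follows by dropping conjuncts from the polishing event's description.
(c) Entailed — every conjunct here is already in the original polishing event.
(d) Not entailed — Ravi polished the fence, not the engine; the engine belongs to the assembling event.
(e) Not entailed — 'was assembling' is progressive on an accomplishment; it does not entail the completed 'assembled'.
(f) Entailed — every conjunct here is already in the original polishing event.

(a), (b), (c), (f)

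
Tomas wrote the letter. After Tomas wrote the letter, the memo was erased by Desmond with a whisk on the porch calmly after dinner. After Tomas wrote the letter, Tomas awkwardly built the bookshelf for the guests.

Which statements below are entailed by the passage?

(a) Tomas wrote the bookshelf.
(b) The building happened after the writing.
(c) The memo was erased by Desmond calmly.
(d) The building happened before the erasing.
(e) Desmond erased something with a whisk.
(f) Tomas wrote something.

(a) Not entailed — Tomas wrote the letter, not the bookshelf; the bookshelf belongs to the building event.
(b) Entailed — the narrative places the writing before the building.
(c) Entailed — this follows by dropping conjuncts from the erasing event's description.
(d) Not entailed — the narrative doesn't order the building relative to the erasing.
(e) Entailed — dropping 'on the porch', 'after dinner', 'calmly' and generalizing the patient leaves a sub-description the original still satisfies.
(f) Entailed — the original entails any weakening of itself; this just generalizes the patient.

(b), (c), (e), (f)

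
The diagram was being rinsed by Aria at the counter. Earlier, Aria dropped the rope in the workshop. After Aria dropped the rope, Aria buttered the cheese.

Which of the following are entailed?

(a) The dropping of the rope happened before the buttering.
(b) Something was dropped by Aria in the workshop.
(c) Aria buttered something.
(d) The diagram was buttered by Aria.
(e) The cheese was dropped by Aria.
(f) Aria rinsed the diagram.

(a) Entailed — the narrative places the dropping before the buttering.
(b) Entailed — every conjunct here is already in the original dropping event.
(c) Entailed — generalizing the patient leaves a sub-description the original still satisfies.
(d) Not entailed — Aria buttered the cheese, not the diagram; the diagram belongs to the rinsing event.
(e) Not entailed — Aria dropped the rope, not the cheese; the cheese belongs to the buttering event.
(f) Entailed — 'rinse' is an activity; 'was rinsing' entails that some rinsing happened, so 'rinsed' holds.

(a), (b), (c), (f)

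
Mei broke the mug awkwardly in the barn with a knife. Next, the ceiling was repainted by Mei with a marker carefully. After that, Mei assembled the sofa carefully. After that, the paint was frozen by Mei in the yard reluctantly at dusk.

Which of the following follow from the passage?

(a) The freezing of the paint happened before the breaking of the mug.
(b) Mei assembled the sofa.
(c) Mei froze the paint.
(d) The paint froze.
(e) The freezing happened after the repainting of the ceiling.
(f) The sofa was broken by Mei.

(b), (c), (d), (e)

(a) Not entailed — the narrative places the breaking before the freezing, not after.
(b) Entailed — every conjunct here is already in the original assembling event.
(c) Entailed — the original entails any weakening of itself; this just drops 'in the yard', 'at dusk', 'reluctantly'.
(d) Entailed — 'Mei froze the paint' is causative; it entails the inchoative 'the paint froze'.
(e) Entailed — the narrative places the repainting before the freezing.
(f) Not entailed — Mei broke the mug, not the sofa; the sofa belongs to the assembling event.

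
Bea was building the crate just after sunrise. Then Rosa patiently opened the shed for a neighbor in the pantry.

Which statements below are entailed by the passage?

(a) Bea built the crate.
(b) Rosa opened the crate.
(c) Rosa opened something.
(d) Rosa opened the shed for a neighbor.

(a) Not entailed — 'was building' is progressive on an accomplishment; it does not entail the completed 'built'.
(b) Not entailed — Rosa opened the shed, not the crate; the crate belongs to the building event.
(c) Entailed — every conjunct here is already in the original opening event.
(d) Entailed — every conjunct here is already in the original opening event.

(c), (d)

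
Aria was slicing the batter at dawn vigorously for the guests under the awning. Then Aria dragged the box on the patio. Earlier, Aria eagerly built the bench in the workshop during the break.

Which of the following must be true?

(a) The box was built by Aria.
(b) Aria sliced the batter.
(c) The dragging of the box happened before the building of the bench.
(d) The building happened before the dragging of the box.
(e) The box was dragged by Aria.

(a) Not entailed — Aria built the bench, not the box; the box belongs to the dragging event.
(b) Not entailed — 'was slicing' is progressive on an accomplishment; it does not entail the completed 'sliced'.
(c) Not entailed — the narrative places the building before the dragging, not after.
(d) Entailed — the narrative places the building before the dragging.
(e) Entailed — the original entails any weakening of itself; this just drops 'on the patio'.

(d), (e)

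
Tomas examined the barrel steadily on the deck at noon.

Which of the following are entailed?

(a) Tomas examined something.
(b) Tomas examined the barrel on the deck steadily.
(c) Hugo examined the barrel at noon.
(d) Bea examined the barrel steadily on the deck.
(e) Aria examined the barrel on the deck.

(a), (b)

(a) Entailed — the original entails any weakening of itself; this just drops 'steadily', 'on the deck', 'at noon' and generalizes the patient.
(b) Entailed — the original entails any weakening of itself; this just drops 'at noon'.
(c) Not entailed — the passage has Tomas examining the barrel, not Hugo.
(d) Not entailed — the passage has Tomas examining the barrel, not Bea.
(e) Not entailed — the passage has Tomas examining the barrel, not Aria.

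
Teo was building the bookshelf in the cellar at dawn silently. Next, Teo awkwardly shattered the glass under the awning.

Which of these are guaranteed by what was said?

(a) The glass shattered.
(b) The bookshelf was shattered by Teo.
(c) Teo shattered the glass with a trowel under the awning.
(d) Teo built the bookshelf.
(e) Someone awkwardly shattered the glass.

(a), (e)

(a) Entailed — 'Teo shattered the glass' is causative; it entails the inchoative 'the glass shattered'.
(b) Not entailed — Teo shattered the glass, not the bookshelf; the bookshelf belongs to the building event.
(c) Not entailed — 'with a trowel' adds information not in the original event.
(d) Not entailed — 'was building' is progressive on an accomplishment; it does not entail the completed 'built'.
(e) Entailed — this follows by dropping conjuncts from the shattering event's description.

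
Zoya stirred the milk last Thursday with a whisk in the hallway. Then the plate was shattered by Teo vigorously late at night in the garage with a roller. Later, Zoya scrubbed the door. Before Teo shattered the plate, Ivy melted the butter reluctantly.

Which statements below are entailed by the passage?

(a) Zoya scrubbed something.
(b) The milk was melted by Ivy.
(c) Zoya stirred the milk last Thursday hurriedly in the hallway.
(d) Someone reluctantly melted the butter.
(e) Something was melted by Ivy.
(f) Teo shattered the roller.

(a), (d), (e)

(a) Entailed — every conjunct here is already in the original scrubbing event.
(b) Not entailed — Ivy melted the butter, not the milk; the milk belongs to the stirring event.
(c) Not entailed — 'hurriedly' adds information not in the original event.
(d) Entailed — generalizing the agent leaves a sub-description the original still satisfies.
(e) Entailed — this follows by dropping conjuncts from the melting event's description.
(f) Not entailed — the roller is the instrument, not what was shattered.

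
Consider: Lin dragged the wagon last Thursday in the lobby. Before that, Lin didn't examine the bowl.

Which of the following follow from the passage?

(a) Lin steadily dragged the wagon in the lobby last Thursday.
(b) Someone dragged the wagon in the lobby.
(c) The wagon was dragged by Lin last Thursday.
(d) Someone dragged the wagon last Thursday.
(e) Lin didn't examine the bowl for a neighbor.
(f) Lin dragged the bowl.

(a) Not entailed — 'steadily' adds information not in the original event.
(b) Entailed — dropping 'last Thursday' and generalizing the agent leaves a sub-description the original still satisfies.
(c) Entailed — this follows by dropping conjuncts from the dragging event's description.
(d) Entailed — this follows by dropping conjuncts from the dragging event's description.
(e) Entailed — under negation, adding a further restriction is entailed: if no such examining event occurred, none occurred for a neighbor either.
(f) Not entailed — Lin dragged the wagon, not the bowl; the bowl belongs to the examining event.

(b), (c), (d), (e)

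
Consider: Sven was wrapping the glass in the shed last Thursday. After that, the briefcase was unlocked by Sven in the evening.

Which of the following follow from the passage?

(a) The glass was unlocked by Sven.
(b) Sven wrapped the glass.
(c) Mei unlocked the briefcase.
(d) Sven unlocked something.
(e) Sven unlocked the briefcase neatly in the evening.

(a) Not entailed — Sven unlocked the briefcase, not the glass; the glass belongs to the wrapping event.
(b) Not entailed — 'was wrapping' is progressive on an accomplishment; it does not entail the completed 'wrapped'.
(c) Not entailed — the passage has Sven unlocking the briefcase, not Mei.
(d) Entailed — every conjunct here is already in the original unlocking event.
(e) Not entailed — 'neatly' adds information not in the original event.

(d)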